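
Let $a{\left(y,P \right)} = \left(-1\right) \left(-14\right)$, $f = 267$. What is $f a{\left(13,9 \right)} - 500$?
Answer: $3238$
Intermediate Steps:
$a{\left(y,P \right)} = 14$
$f a{\left(13,9 \right)} - 500 = 267 \cdot 14 - 500 = 3738 - 500 = 3238$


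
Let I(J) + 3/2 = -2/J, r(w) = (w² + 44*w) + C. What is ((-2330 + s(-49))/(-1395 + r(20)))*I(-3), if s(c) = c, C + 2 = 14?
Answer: -3965/206 ≈ -19.248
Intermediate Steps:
C = 12 (C = -2 + 14 = 12)
r(w) = 12 + w² + 44*w (r(w) = (w² + 44*w) + 12 = 12 + w² + 44*w)
I(J) = -3/2 - 2/J
((-2330 + s(-49))/(-1395 + r(20)))*I(-3) = ((-2330 - 49)/(-1395 + (12 + 20² + 44*20)))*(-3/2 - 2/(-3)) = (-2379/(-1395 + (12 + 400 + 880)))*(-3/2 - 2*(-⅓)) = (-2379/(-1395 + 1292))*(-3/2 + ⅔) = -2379/(-103)*(-⅚) = -2379*(-1/103)*(-⅚) = (2379/103)*(-⅚) = -3965/206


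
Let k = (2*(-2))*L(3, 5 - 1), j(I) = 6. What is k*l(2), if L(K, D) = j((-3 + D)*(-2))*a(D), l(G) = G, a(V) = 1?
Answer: -48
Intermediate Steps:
L(K, D) = 6 (L(K, D) = 6*1 = 6)
k = -24 (k = (2*(-2))*6 = -4*6 = -24)
k*l(2) = -24*2 = -48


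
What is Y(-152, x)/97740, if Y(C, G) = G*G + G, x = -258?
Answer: 11051/16290 ≈ 0.67839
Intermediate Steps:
Y(C, G) = G + G² (Y(C, G) = G² + G = G + G²)
Y(-152, x)/97740 = -258*(1 - 258)/97740 = -258*(-257)*(1/97740) = 66306*(1/97740) = 11051/16290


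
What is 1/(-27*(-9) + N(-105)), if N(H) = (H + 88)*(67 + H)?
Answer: 1/889 ≈ 0.0011249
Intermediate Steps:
N(H) = (67 + H)*(88 + H) (N(H) = (88 + H)*(67 + H) = (67 + H)*(88 + H))
1/(-27*(-9) + N(-105)) = 1/(-27*(-9) + (5896 + (-105)**2 + 155*(-105))) = 1/(243 + (5896 + 11025 - 16275)) = 1/(243 + 646) = 1/889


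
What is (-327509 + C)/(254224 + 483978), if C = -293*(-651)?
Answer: -68383/369101 ≈ -0.18527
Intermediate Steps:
C = 190743
(-327509 + C)/(254224 + 483978) = (-327509 + 190743)/(254224 + 483978) = -136766/738202 = -136766*1/738202 = -68383/369101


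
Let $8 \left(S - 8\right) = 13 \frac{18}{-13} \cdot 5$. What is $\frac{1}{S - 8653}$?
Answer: $- \frac{4}{34625} \approx -0.00011552$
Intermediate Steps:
$S = - \frac{13}{4}$ ($S = 8 + \frac{13 \frac{18}{-13} \cdot 5}{8} = 8 + \frac{13 \cdot 18 \left(- \frac{1}{13}\right) 5}{8} = 8 + \frac{13 \left(- \frac{18}{13}\right) 5}{8} = 8 + \frac{\left(-18\right) 5}{8} = 8 + \frac{1}{8} \left(-90\right) = 8 - \frac{45}{4} = - \frac{13}{4} \approx -3.25$)
$\frac{1}{S - 8653} = \frac{1}{- \frac{13}{4} - 8653} = \frac{1}{- \frac{34625}{4}} = - \frac{4}{34625}$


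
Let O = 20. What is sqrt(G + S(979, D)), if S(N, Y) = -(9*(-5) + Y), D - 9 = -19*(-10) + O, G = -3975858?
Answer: 4*I*sqrt(248502) ≈ 1994.0*I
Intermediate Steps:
D = 219 (D = 9 + (-19*(-10) + 20) = 9 + (190 + 20) = 9 + 210 = 219)
S(N, Y) = 45 - Y (S(N, Y) = -(-45 + Y) = 45 - Y)
sqrt(G + S(979, D)) = sqrt(-3975858 + (45 - 1*219)) = sqrt(-3975858 + (45 - 219)) = sqrt(-3975858 - 174) = sqrt(-3976032) = 4*I*sqrt(248502)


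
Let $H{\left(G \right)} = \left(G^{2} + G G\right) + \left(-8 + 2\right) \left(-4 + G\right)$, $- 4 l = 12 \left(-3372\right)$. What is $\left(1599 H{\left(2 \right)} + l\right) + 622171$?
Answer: $664267$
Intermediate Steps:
$l = 10116$ ($l = - \frac{12 \left(-3372\right)}{4} = \left(- \frac{1}{4}\right) \left(-40464\right) = 10116$)
$H{\left(G \right)} = 24 - 6 G + 2 G^{2}$ ($H{\left(G \right)} = \left(G^{2} + G^{2}\right) - 6 \left(-4 + G\right) = 2 G^{2} - \left(-24 + 6 G\right) = 24 - 6 G + 2 G^{2}$)
$\left(1599 H{\left(2 \right)} + l\right) + 622171 = \left(1599 \left(24 - 12 + 2 \cdot 2^{2}\right) + 10116\right) + 622171 = \left(1599 \left(24 - 12 + 2 \cdot 4\right) + 10116\right) + 622171 = \left(1599 \left(24 - 12 + 8\right) + 10116\right) + 622171 = \left(1599 \cdot 20 + 10116\right) + 622171 = \left(31980 + 10116\right) + 622171 = 42096 + 622171 = 664267$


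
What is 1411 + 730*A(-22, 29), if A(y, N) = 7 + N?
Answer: 27691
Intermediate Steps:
1411 + 730*A(-22, 29) = 1411 + 730*(7 + 29) = 1411 + 730*36 = 1411 + 26280 = 27691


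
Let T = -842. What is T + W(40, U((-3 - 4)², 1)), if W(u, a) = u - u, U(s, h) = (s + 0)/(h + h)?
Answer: -842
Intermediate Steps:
U(s, h) = s/(2*h) (U(s, h) = s/((2*h)) = s*(1/(2*h)) = s/(2*h))
W(u, a) = 0
T + W(40, U((-3 - 4)², 1)) = -842 + 0 = -842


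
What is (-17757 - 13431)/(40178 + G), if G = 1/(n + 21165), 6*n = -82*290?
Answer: -1609456740/2073385693 ≈ -0.77625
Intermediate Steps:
n = -11890/3 (n = (-82*290)/6 = (1/6)*(-23780) = -11890/3 ≈ -3963.3)
G = 3/51605 (G = 1/(-11890/3 + 21165) = 1/(51605/3) = 3/51605 ≈ 5.8134e-5)
(-17757 - 13431)/(40178 + G) = (-17757 - 13431)/(40178 + 3/51605) = -31188/2073385693/51605 = -31188*51605/2073385693 = -1609456740/2073385693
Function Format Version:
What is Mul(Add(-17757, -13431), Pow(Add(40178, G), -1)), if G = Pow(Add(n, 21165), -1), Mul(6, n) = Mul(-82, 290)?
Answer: Rational(-1609456740, 2073385693) ≈ -0.77625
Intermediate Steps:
n = Rational(-11890, 3) (n = Mul(Rational(1, 6), Mul(-82, 290)) = Mul(Rational(1, 6), -23780) = Rational(-11890, 3) ≈ -3963.3)
G = Rational(3, 51605) (G = Pow(Add(Rational(-11890, 3), 21165), -1) = Pow(Rational(51605, 3), -1) = Rational(3, 51605) ≈ 5.8134e-5)
Mul(Add(-17757, -13431), Pow(Add(40178, G), -1)) = Mul(Add(-17757, -13431), Pow(Add(40178, Rational(3, 51605)), -1)) = Mul(-31188, Pow(Rational(2073385693, 51605), -1)) = Mul(-31188, Rational(51605, 2073385693)) = Rational(-1609456740, 2073385693)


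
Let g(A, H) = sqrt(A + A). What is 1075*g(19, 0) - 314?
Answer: -314 + 1075*sqrt(38) ≈ 6312.7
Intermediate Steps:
g(A, H) = sqrt(2)*sqrt(A) (g(A, H) = sqrt(2*A) = sqrt(2)*sqrt(A))
1075*g(19, 0) - 314 = 1075*(sqrt(2)*sqrt(19)) - 314 = 1075*sqrt(38) - 314 = -314 + 1075*sqrt(38)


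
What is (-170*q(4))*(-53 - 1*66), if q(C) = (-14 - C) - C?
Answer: -445060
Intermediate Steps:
q(C) = -14 - 2*C
(-170*q(4))*(-53 - 1*66) = (-170*(-14 - 2*4))*(-53 - 1*66) = (-170*(-14 - 8))*(-53 - 66) = -170*(-22)*(-119) = 3740*(-119) = -445060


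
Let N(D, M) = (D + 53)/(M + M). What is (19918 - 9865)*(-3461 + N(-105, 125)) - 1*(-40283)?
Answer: -4344405128/125 ≈ -3.4755e+7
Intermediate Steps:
N(D, M) = (53 + D)/(2*M) (N(D, M) = (53 + D)/((2*M)) = (53 + D)*(1/(2*M)) = (53 + D)/(2*M))
(19918 - 9865)*(-3461 + N(-105, 125)) - 1*(-40283) = (19918 - 9865)*(-3461 + (½)*(53 - 105)/125) - 1*(-40283) = 10053*(-3461 + (½)*(1/125)*(-52)) + 40283 = 10053*(-3461 - 26/125) + 40283 = 10053*(-432651/125) + 40283 = -4349440503/125 + 40283 = -4344405128/125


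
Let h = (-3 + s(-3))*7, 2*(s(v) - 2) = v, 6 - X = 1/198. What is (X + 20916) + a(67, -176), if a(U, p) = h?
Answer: 2069545/99 ≈ 20905.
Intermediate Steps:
X = 1187/198 (X = 6 - 1/198 = 1187/198 ≈ 5.9949)
s(v) = 2 + v/2
h = -35/2 (h = (-3 + (2 + (½)*(-3)))*7 = (-3 + (2 - 3/2))*7 = (-3 + ½)*7 = -5/2*7 = -35/2 ≈ -17.500)
a(U, p) = -35/2
(X + 20916) + a(67, -176) = (1187/198 + 20916) - 35/2 = 4142555/198 - 35/2 = 2069545/99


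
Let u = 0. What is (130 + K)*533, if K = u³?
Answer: 69290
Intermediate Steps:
K = 0 (K = 0³ = 0)
(130 + K)*533 = (130 + 0)*533 = 130*533 = 69290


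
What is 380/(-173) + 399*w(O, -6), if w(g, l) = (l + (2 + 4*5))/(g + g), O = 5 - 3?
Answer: 275728/173 ≈ 1593.8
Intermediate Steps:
O = 2
w(g, l) = (22 + l)/(2*g) (w(g, l) = (l + (2 + 20))/((2*g)) = (l + 22)*(1/(2*g)) = (22 + l)*(1/(2*g)) = (22 + l)/(2*g))
380/(-173) + 399*w(O, -6) = 380/(-173) + 399*((½)*(22 - 6)/2) = 380*(-1/173) + 399*((½)*(½)*16) = -380/173 + 399*4 = -380/173 + 1596 = 275728/173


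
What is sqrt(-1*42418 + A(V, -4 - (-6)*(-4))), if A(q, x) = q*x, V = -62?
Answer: I*sqrt(40682) ≈ 201.7*I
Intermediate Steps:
sqrt(-1*42418 + A(V, -4 - (-6)*(-4))) = sqrt(-1*42418 - 62*(-4 - (-6)*(-4))) = sqrt(-42418 - 62*(-4 - 1*24)) = sqrt(-42418 - 62*(-4 - 24)) = sqrt(-42418 - 62*(-28)) = sqrt(-42418 + 1736) = sqrt(-40682) = I*sqrt(40682)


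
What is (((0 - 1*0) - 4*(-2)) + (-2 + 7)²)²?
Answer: 1089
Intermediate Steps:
(((0 - 1*0) - 4*(-2)) + (-2 + 7)²)² = (((0 + 0) + 8) + 5²)² = ((0 + 8) + 25)² = (8 + 25)² = 33² = 1089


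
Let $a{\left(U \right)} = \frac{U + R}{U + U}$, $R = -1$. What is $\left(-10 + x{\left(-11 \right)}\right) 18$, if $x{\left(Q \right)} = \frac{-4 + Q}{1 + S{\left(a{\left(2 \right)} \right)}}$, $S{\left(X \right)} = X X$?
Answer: $- \frac{7380}{17} \approx -434.12$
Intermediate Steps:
$a{\left(U \right)} = \frac{-1 + U}{2 U}$ ($a{\left(U \right)} = \frac{U - 1}{U + U} = \frac{-1 + U}{2 U}$)
$S{\left(X \right)} = X^{2}$
$x{\left(Q \right)} = - \frac{64}{17} + \frac{16 Q}{17}$ ($x{\left(Q \right)} = \frac{-4 + Q}{1 + \left(\frac{-1 + 2}{2 \cdot 2}\right)^{2}} = \frac{-4 + Q}{1 + \left(\frac{1}{2} \cdot \frac{1}{2} \cdot 1\right)^{2}} = \frac{-4 + Q}{1 + \left(\frac{1}{4}\right)^{2}} = \frac{-4 + Q}{1 + \frac{1}{16}} = \frac{-4 + Q}{\frac{17}{16}} = \left(-4 + Q\right) \frac{16}{17} = - \frac{64}{17} + \frac{16 Q}{17}$)
$\left(-10 + x{\left(-11 \right)}\right) 18 = \left(-10 + \left(- \frac{64}{17} + \frac{16}{17} \left(-11\right)\right)\right) 18 = \left(-10 - \frac{240}{17}\right) 18 = \left(- \frac{410}{17}\right) 18 = - \frac{7380}{17}$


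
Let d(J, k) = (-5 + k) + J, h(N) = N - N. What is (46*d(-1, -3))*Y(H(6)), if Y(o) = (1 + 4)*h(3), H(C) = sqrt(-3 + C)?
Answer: 0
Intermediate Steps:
h(N) = 0
d(J, k) = -5 + J + k
Y(o) = 0 (Y(o) = (1 + 4)*0 = 5*0 = 0)
(46*d(-1, -3))*Y(H(6)) = (46*(-5 - 1 - 3))*0 = (46*(-9))*0 = -414*0 = 0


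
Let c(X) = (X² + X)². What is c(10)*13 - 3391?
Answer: 153909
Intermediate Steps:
c(X) = (X + X²)²
c(10)*13 - 3391 = (10²*(1 + 10)²)*13 - 3391 = (100*11²)*13 - 3391 = (100*121)*13 - 3391 = 12100*13 - 3391 = 157300 - 3391 = 153909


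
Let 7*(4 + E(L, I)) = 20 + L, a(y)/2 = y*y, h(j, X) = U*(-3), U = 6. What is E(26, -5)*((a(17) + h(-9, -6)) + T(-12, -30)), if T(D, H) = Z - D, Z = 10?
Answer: 10476/7 ≈ 1496.6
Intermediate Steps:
h(j, X) = -18 (h(j, X) = 6*(-3) = -18)
a(y) = 2*y² (a(y) = 2*(y*y) = 2*y²)
E(L, I) = -8/7 + L/7 (E(L, I) = -4 + (20 + L)/7 = -4 + (20/7 + L/7) = -8/7 + L/7)
T(D, H) = 10 - D
E(26, -5)*((a(17) + h(-9, -6)) + T(-12, -30)) = (-8/7 + (⅐)*26)*((2*17² - 18) + (10 - 1*(-12))) = (-8/7 + 26/7)*((2*289 - 18) + (10 + 12)) = 18*((578 - 18) + 22)/7 = 18*(560 + 22)/7 = (18/7)*582 = 10476/7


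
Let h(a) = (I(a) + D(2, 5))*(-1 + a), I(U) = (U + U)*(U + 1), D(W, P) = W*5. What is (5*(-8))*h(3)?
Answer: -2720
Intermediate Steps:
D(W, P) = 5*W
I(U) = 2*U*(1 + U) (I(U) = (2*U)*(1 + U) = 2*U*(1 + U))
h(a) = (-1 + a)*(10 + 2*a*(1 + a)) (h(a) = (2*a*(1 + a) + 5*2)*(-1 + a) = (2*a*(1 + a) + 10)*(-1 + a) = (10 + 2*a*(1 + a))*(-1 + a) = (-1 + a)*(10 + 2*a*(1 + a)))
(5*(-8))*h(3) = (5*(-8))*(-10 + 2*3**3 + 8*3) = -40*(-10 + 2*27 + 24) = -40*(-10 + 54 + 24) = -40*68 = -2720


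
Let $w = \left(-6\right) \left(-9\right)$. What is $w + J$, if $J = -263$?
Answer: $-209$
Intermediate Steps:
$w = 54$
$w + J = 54 - 263 = -209$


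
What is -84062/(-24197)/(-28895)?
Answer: -84062/699172315 ≈ -0.00012023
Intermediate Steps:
-84062/(-24197)/(-28895) = -84062*(-1/24197)*(-1/28895) = (84062/24197)*(-1/28895) = -84062/699172315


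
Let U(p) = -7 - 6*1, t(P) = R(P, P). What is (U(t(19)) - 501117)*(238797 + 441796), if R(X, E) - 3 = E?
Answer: -341065570090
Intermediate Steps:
R(X, E) = 3 + E
t(P) = 3 + P
U(p) = -13 (U(p) = -7 - 6 = -13)
(U(t(19)) - 501117)*(238797 + 441796) = (-13 - 501117)*(238797 + 441796) = -501130*680593 = -341065570090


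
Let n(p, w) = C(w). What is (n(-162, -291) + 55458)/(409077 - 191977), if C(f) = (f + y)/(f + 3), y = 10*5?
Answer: 3194429/12504960 ≈ 0.25545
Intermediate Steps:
y = 50
C(f) = (50 + f)/(3 + f) (C(f) = (f + 50)/(f + 3) = (50 + f)/(3 + f))
n(p, w) = (50 + w)/(3 + w)
(n(-162, -291) + 55458)/(409077 - 191977) = ((50 - 291)/(3 - 291) + 55458)/(409077 - 191977) = (-241/(-288) + 55458)/217100 = (-1/288*(-241) + 55458)*(1/217100) = (241/288 + 55458)*(1/217100) = (15972145/288)*(1/217100) = 3194429/12504960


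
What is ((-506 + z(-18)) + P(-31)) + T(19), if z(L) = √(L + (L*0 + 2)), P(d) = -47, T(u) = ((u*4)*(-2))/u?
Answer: -561 + 4*I ≈ -561.0 + 4.0*I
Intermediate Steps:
T(u) = -8 (T(u) = ((4*u)*(-2))/u = (-8*u)/u = -8)
z(L) = √(2 + L) (z(L) = √(L + (0 + 2)) = √(L + 2) = √(2 + L))
((-506 + z(-18)) + P(-31)) + T(19) = ((-506 + √(2 - 18)) - 47) - 8 = ((-506 + √(-16)) - 47) - 8 = ((-506 + 4*I) - 47) - 8 = (-553 + 4*I) - 8 = -561 + 4*I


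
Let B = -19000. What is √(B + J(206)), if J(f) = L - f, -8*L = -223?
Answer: 95*I*√34/4 ≈ 138.49*I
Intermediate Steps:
L = 223/8 (L = -⅛*(-223) = 223/8 ≈ 27.875)
J(f) = 223/8 - f
√(B + J(206)) = √(-19000 + (223/8 - 1*206)) = √(-19000 + (223/8 - 206)) = √(-19000 - 1425/8) = √(-153425/8) = 95*I*√34/4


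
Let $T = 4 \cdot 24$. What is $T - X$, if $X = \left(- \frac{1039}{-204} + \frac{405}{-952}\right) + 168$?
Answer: $- \frac{218963}{2856} \approx -76.668$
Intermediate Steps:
$X = \frac{493139}{2856}$ ($X = \left(\left(-1039\right) \left(- \frac{1}{204}\right) + 405 \left(- \frac{1}{952}\right)\right) + 168 = \left(\frac{1039}{204} - \frac{405}{952}\right) + 168 = \frac{13331}{2856} + 168 = \frac{493139}{2856} \approx 172.67$)
$T = 96$
$T - X = 96 - \frac{493139}{2856} = - \frac{218963}{2856}$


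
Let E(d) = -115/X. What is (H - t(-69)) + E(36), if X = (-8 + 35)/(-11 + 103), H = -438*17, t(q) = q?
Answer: -209759/27 ≈ -7768.9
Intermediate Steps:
H = -7446
X = 27/92 ≈ 0.29348
E(d) = -10580/27 (E(d) = -115/27/92 = -115*92/27 = -10580/27)
(H - t(-69)) + E(36) = (-7446 - 1*(-69)) - 10580/27 = (-7446 + 69) - 10580/27 = -7377 - 10580/27 = -209759/27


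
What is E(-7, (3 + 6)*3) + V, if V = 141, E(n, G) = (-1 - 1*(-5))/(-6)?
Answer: 421/3 ≈ 140.33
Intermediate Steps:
E(n, G) = -2/3 (E(n, G) = (-1 + 5)*(-1/6) = 4*(-1/6) = -2/3)
E(-7, (3 + 6)*3) + V = -2/3 + 141 = 421/3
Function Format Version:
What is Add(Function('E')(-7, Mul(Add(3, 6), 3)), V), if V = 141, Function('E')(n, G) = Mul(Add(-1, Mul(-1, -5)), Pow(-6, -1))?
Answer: Rational(421, 3) ≈ 140.33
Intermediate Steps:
Function('E')(n, G) = Rational(-2, 3) (Function('E')(n, G) = Mul(Add(-1, 5), Rational(-1, 6)) = Mul(4, Rational(-1, 6)) = Rational(-2, 3))
Add(Function('E')(-7, Mul(Add(3, 6), 3)), V) = Add(Rational(-2, 3), 141) = Rational(421, 3)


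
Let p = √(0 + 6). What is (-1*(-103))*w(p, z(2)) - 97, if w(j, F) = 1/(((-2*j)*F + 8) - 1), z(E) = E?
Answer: -5280/47 - 412*√6/47 ≈ -133.81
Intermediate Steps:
p = √6 ≈ 2.4495
w(j, F) = 1/(7 - 2*F*j) (w(j, F) = 1/((-2*F*j + 8) - 1) = 1/((8 - 2*F*j) - 1) = 1/(7 - 2*F*j))
(-1*(-103))*w(p, z(2)) - 97 = (-1*(-103))*(-1/(-7 + 2*2*√6)) - 97 = 103*(-1/(-7 + 4*√6)) - 97 = -103/(-7 + 4*√6) - 97 = -97 - 103/(-7 + 4*√6)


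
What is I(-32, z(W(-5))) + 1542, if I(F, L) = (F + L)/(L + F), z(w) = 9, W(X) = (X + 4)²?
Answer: 1543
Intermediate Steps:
W(X) = (4 + X)²
I(F, L) = 1 (I(F, L) = (F + L)/(F + L) = 1)
I(-32, z(W(-5))) + 1542 = 1 + 1542 = 1543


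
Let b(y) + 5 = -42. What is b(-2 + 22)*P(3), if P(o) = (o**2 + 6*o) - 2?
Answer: -1175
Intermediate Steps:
b(y) = -47 (b(y) = -5 - 42 = -47)
P(o) = -2 + o**2 + 6*o
b(-2 + 22)*P(3) = -47*(-2 + 3**2 + 6*3) = -47*(-2 + 9 + 18) = -47*25 = -1175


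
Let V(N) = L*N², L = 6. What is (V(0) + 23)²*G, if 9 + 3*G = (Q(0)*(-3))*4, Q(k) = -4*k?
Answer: -1587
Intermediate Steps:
V(N) = 6*N²
G = -3 (G = -3 + ((-4*0*(-3))*4)/3 = -3 + ((0*(-3))*4)/3 = -3 + (0*4)/3 = -3 + (⅓)*0 = -3 + 0 = -3)
(V(0) + 23)²*G = (6*0² + 23)²*(-3) = (6*0 + 23)²*(-3) = (0 + 23)²*(-3) = 23²*(-3) = 529*(-3) = -1587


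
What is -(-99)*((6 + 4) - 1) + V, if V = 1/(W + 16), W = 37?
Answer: 47224/53 ≈ 891.02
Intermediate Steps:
V = 1/53 (V = 1/(37 + 16) = 1/53 ≈ 0.018868)
-(-99)*((6 + 4) - 1) + V = -(-99)*((6 + 4) - 1) + 1/53 = -(-99)*(10 - 1) + 1/53 = -(-99)*9 + 1/53 = -11*(-81) + 1/53 = 891 + 1/53 = 47224/53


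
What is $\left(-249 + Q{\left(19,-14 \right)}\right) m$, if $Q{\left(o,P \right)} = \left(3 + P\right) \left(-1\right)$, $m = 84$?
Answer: $-19992$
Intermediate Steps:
$Q{\left(o,P \right)} = -3 - P$
$\left(-249 + Q{\left(19,-14 \right)}\right) m = \left(-249 - -11\right) 84 = \left(-249 + \left(-3 + 14\right)\right) 84 = \left(-249 + 11\right) 84 = \left(-238\right) 84 = -19992$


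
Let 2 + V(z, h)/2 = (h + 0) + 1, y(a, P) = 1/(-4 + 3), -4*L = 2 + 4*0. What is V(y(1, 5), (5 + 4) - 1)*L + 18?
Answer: 11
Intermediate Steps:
L = -½ (L = -(2 + 4*0)/4 = -(2 + 0)/4 = -¼*2 = -½ ≈ -0.50000)
y(a, P) = -1 (y(a, P) = 1/(-1) = -1)
V(z, h) = -2 + 2*h (V(z, h) = -4 + 2*((h + 0) + 1) = -4 + 2*(h + 1) = -4 + 2*(1 + h) = -4 + (2 + 2*h) = -2 + 2*h)
V(y(1, 5), (5 + 4) - 1)*L + 18 = (-2 + 2*((5 + 4) - 1))*(-½) + 18 = (-2 + 2*(9 - 1))*(-½) + 18 = (-2 + 2*8)*(-½) + 18 = (-2 + 16)*(-½) + 18 = 14*(-½) + 18 = -7 + 18 = 11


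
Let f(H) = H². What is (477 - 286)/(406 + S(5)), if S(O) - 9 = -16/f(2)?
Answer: 191/411 ≈ 0.46472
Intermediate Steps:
S(O) = 5 (S(O) = 9 - 16/(2²) = 9 - 16/4 = 9 - 16*¼ = 9 - 4 = 5)
(477 - 286)/(406 + S(5)) = (477 - 286)/(406 + 5) = 191/411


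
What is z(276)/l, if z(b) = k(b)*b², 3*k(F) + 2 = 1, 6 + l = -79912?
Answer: 12696/39959 ≈ 0.31773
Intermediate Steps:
l = -79918 (l = -6 - 79912 = -79918)
k(F) = -⅓ (k(F) = -⅔ + (⅓)*1 = -⅔ + ⅓ = -⅓)
z(b) = -b²/3
z(276)/l = -⅓*276²/(-79918) = -⅓*76176*(-1/79918) = -25392*(-1/79918) = 12696/39959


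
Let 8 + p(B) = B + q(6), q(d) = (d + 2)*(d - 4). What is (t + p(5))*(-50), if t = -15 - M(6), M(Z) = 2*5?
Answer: 600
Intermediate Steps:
q(d) = (-4 + d)*(2 + d) (q(d) = (2 + d)*(-4 + d) = (-4 + d)*(2 + d))
M(Z) = 10
t = -25 (t = -15 - 1*10 = -15 - 10 = -25)
p(B) = 8 + B (p(B) = -8 + (B + (-8 + 6**2 - 2*6)) = -8 + (B + (-8 + 36 - 12)) = -8 + (B + 16) = -8 + (16 + B) = 8 + B)
(t + p(5))*(-50) = (-25 + (8 + 5))*(-50) = (-25 + 13)*(-50) = -12*(-50) = 600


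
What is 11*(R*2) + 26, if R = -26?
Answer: -546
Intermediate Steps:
11*(R*2) + 26 = 11*(-26*2) + 26 = 11*(-52) + 26 = -572 + 26 = -546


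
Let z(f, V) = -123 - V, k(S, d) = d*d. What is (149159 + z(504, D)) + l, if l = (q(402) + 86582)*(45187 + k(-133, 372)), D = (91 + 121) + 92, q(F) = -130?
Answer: 15870228824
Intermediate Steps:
k(S, d) = d²
D = 304 (D = 212 + 92 = 304)
l = 15870080092 (l = (-130 + 86582)*(45187 + 372²) = 86452*(45187 + 138384) = 86452*183571 = 15870080092)
(149159 + z(504, D)) + l = (149159 + (-123 - 1*304)) + 15870080092 = (149159 + (-123 - 304)) + 15870080092 = (149159 - 427) + 15870080092 = 148732 + 15870080092 = 15870228824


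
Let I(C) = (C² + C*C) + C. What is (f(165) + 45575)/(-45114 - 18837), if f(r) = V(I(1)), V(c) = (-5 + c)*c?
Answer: -45569/63951 ≈ -0.71256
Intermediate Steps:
I(C) = C + 2*C² (I(C) = (C² + C²) + C = 2*C² + C = C + 2*C²)
V(c) = c*(-5 + c)
f(r) = -6 (f(r) = (1*(1 + 2*1))*(-5 + 1*(1 + 2*1)) = (1*(1 + 2))*(-5 + 1*(1 + 2)) = (1*3)*(-5 + 1*3) = 3*(-5 + 3) = 3*(-2) = -6)
(f(165) + 45575)/(-45114 - 18837) = (-6 + 45575)/(-45114 - 18837) = 45569/(-63951) = 45569*(-1/63951) = -45569/63951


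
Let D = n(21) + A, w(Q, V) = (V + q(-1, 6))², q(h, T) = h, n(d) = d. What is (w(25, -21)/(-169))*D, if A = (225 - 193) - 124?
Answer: 34364/169 ≈ 203.34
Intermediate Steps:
A = -92 (A = 32 - 124 = -92)
w(Q, V) = (-1 + V)² (w(Q, V) = (V - 1)² = (-1 + V)²)
D = -71 (D = 21 - 92 = -71)
(w(25, -21)/(-169))*D = ((-1 - 21)²/(-169))*(-71) = ((-22)²*(-1/169))*(-71) = (484*(-1/169))*(-71) = -484/169*(-71) = 34364/169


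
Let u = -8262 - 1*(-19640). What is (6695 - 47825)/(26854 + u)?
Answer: -2285/2124 ≈ -1.0758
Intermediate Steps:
u = 11378 (u = -8262 + 19640 = 11378)
(6695 - 47825)/(26854 + u) = (6695 - 47825)/(26854 + 11378) = -41130/38232 = -41130*1/38232 = -2285/2124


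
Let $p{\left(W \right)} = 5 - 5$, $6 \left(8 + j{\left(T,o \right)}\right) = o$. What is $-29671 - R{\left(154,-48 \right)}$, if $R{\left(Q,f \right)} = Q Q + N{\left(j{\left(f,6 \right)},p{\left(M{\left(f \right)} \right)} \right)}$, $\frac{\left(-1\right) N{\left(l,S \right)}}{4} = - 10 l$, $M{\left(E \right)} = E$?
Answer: $-53107$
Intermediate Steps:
$j{\left(T,o \right)} = -8 + \frac{o}{6}$
$p{\left(W \right)} = 0$ ($p{\left(W \right)} = 5 - 5 = 0$)
$N{\left(l,S \right)} = 40 l$ ($N{\left(l,S \right)} = - 4 \left(- 10 l\right) = 40 l$)
$R{\left(Q,f \right)} = -280 + Q^{2}$ ($R{\left(Q,f \right)} = Q Q + 40 \left(-8 + \frac{1}{6} \cdot 6\right) = Q^{2} + 40 \left(-8 + 1\right) = Q^{2} + 40 \left(-7\right) = Q^{2} - 280 = -280 + Q^{2}$)
$-29671 - R{\left(154,-48 \right)} = -29671 - \left(-280 + 154^{2}\right) = -29671 - \left(-280 + 23716\right) = -29671 - 23436 = -53107$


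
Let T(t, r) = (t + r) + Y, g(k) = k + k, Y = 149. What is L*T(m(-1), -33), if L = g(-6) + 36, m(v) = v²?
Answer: 2808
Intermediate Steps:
g(k) = 2*k
T(t, r) = 149 + r + t (T(t, r) = (t + r) + 149 = (r + t) + 149 = 149 + r + t)
L = 24 (L = 2*(-6) + 36 = -12 + 36 = 24)
L*T(m(-1), -33) = 24*(149 - 33 + (-1)²) = 24*(149 - 33 + 1) = 24*117 = 2808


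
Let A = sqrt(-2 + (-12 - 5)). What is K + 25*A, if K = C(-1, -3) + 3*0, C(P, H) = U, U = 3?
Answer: 3 + 25*I*sqrt(19) ≈ 3.0 + 108.97*I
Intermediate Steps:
C(P, H) = 3
A = I*sqrt(19) (A = sqrt(-2 - 17) = sqrt(-19) = I*sqrt(19) ≈ 4.3589*I)
K = 3 (K = 3 + 3*0 = 3 + 0 = 3)
K + 25*A = 3 + 25*(I*sqrt(19)) = 3 + 25*I*sqrt(19)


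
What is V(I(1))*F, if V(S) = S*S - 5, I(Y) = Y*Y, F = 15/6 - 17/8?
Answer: -3/2 ≈ -1.5000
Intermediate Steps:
F = 3/8 (F = 15*(⅙) - 17*⅛ = 5/2 - 17/8 = 3/8 ≈ 0.37500)
I(Y) = Y²
V(S) = -5 + S² (V(S) = S² - 5 = -5 + S²)
V(I(1))*F = (-5 + (1²)²)*(3/8) = (-5 + 1²)*(3/8) = (-5 + 1)*(3/8) = -4*3/8 = -3/2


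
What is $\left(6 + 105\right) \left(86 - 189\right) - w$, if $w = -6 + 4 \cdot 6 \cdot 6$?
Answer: $-11571$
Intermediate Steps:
$w = 138$ ($w = -6 + 4 \cdot 36 = -6 + 144 = 138$)
$\left(6 + 105\right) \left(86 - 189\right) - w = \left(6 + 105\right) \left(86 - 189\right) - 138 = 111 \left(-103\right) - 138 = -11433 - 138 = -11571$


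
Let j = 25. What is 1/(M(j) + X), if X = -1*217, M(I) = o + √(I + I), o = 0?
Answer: -217/47039 - 5*√2/47039 ≈ -0.0047635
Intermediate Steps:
M(I) = √2*√I (M(I) = 0 + √(I + I) = 0 + √(2*I) = 0 + √2*√I = √2*√I)
X = -217
1/(M(j) + X) = 1/(√2*√25 - 217) = 1/(√2*5 - 217) = 1/(5*√2 - 217) = 1/(-217 + 5*√2)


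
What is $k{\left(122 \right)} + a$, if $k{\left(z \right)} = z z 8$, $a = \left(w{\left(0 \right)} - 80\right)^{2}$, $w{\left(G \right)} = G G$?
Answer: $125472$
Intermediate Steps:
$w{\left(G \right)} = G^{2}$
$a = 6400$ ($a = \left(0^{2} - 80\right)^{2} = \left(0 - 80\right)^{2} = \left(-80\right)^{2} = 6400$)
$k{\left(z \right)} = 8 z^{2}$ ($k{\left(z \right)} = z^{2} \cdot 8 = 8 z^{2}$)
$k{\left(122 \right)} + a = 8 \cdot 122^{2} + 6400 = 8 \cdot 14884 + 6400 = 119072 + 6400 = 125472$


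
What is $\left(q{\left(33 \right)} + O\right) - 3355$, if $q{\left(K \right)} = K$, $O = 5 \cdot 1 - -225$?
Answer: $-3092$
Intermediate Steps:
$O = 230$ ($O = 5 + 225 = 230$)
$\left(q{\left(33 \right)} + O\right) - 3355 = \left(33 + 230\right) - 3355 = 263 - 3355 = -3092$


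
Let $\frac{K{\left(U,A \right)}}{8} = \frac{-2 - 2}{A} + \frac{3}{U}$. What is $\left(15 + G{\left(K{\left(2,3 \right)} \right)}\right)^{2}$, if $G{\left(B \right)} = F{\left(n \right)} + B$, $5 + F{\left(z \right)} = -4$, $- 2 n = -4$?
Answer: $\frac{484}{9} \approx 53.778$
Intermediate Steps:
$n = 2$ ($n = \left(- \frac{1}{2}\right) \left(-4\right) = 2$)
$F{\left(z \right)} = -9$ ($F{\left(z \right)} = -5 - 4 = -9$)
$K{\left(U,A \right)} = - \frac{32}{A} + \frac{24}{U}$ ($K{\left(U,A \right)} = 8 \left(\frac{-2 - 2}{A} + \frac{3}{U}\right) = 8 \left(- \frac{4}{A} + \frac{3}{U}\right) = - \frac{32}{A} + \frac{24}{U}$)
$G{\left(B \right)} = -9 + B$
$\left(15 + G{\left(K{\left(2,3 \right)} \right)}\right)^{2} = \left(15 + \left(-9 + \left(- \frac{32}{3} + \frac{24}{2}\right)\right)\right)^{2} = \left(15 + \left(-9 + \left(\left(-32\right) \frac{1}{3} + 24 \cdot \frac{1}{2}\right)\right)\right)^{2} = \left(15 + \left(-9 + \left(- \frac{32}{3} + 12\right)\right)\right)^{2} = \left(15 + \left(-9 + \frac{4}{3}\right)\right)^{2} = \left(15 - \frac{23}{3}\right)^{2} = \left(\frac{22}{3}\right)^{2} = \frac{484}{9}$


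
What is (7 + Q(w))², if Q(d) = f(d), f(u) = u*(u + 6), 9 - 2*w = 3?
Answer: 1156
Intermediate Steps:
w = 3 (w = 9/2 - ½*3 = 9/2 - 3/2 = 3)
f(u) = u*(6 + u)
Q(d) = d*(6 + d)
(7 + Q(w))² = (7 + 3*(6 + 3))² = (7 + 3*9)² = (7 + 27)² = 34² = 1156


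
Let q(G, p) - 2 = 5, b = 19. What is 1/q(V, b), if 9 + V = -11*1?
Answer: ⅐ ≈ 0.14286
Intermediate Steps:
V = -20 (V = -9 - 11*1 = -9 - 11 = -20)
q(G, p) = 7 (q(G, p) = 2 + 5 = 7)
1/q(V, b) = 1/7 = ⅐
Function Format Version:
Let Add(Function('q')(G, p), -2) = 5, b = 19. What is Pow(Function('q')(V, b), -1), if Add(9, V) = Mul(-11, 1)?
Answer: Rational(1, 7) ≈ 0.14286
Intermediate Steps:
V = -20 (V = Add(-9, Mul(-11, 1)) = Add(-9, -11) = -20)
Function('q')(G, p) = 7 (Function('q')(G, p) = Add(2, 5) = 7)
Pow(Function('q')(V, b), -1) = Pow(7, -1) = Rational(1, 7)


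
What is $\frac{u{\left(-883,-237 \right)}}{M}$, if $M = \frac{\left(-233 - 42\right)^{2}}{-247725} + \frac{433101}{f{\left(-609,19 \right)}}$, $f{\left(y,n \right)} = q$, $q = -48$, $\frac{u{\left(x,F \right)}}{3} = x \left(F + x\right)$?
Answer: $- \frac{470381022720}{1430581003} \approx -328.8$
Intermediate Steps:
$u{\left(x,F \right)} = 3 x \left(F + x\right)$
$f{\left(y,n \right)} = -48$
$M = - \frac{1430581003}{158544}$ ($M = \frac{\left(-233 - 42\right)^{2}}{-247725} + \frac{433101}{-48} = \left(-275\right)^{2} \left(- \frac{1}{247725}\right) + 433101 \left(- \frac{1}{48}\right) = 75625 \left(- \frac{1}{247725}\right) - \frac{144367}{16} = - \frac{3025}{9909} - \frac{144367}{16} = - \frac{1430581003}{158544} \approx -9023.3$)
$\frac{u{\left(-883,-237 \right)}}{M} = \frac{3 \left(-883\right) \left(-237 - 883\right)}{- \frac{1430581003}{158544}} = 3 \left(-883\right) \left(-1120\right) \left(- \frac{158544}{1430581003}\right) = 2966880 \left(- \frac{158544}{1430581003}\right) = - \frac{470381022720}{1430581003}$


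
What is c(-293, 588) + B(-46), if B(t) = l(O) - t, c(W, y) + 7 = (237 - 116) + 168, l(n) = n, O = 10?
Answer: 338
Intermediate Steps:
c(W, y) = 282 (c(W, y) = -7 + ((237 - 116) + 168) = -7 + (121 + 168) = -7 + 289 = 282)
B(t) = 10 - t
c(-293, 588) + B(-46) = 282 + (10 - 1*(-46)) = 282 + (10 + 46) = 282 + 56 = 338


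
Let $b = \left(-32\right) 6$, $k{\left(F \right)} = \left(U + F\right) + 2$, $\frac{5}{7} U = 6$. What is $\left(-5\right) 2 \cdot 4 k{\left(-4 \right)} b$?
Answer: $49152$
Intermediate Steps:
$U = \frac{42}{5}$ ($U = \frac{7}{5} \cdot 6 = \frac{42}{5} \approx 8.4$)
$k{\left(F \right)} = \frac{52}{5} + F$ ($k{\left(F \right)} = \left(\frac{42}{5} + F\right) + 2 = \frac{52}{5} + F$)
$b = -192$
$\left(-5\right) 2 \cdot 4 k{\left(-4 \right)} b = \left(-5\right) 2 \cdot 4 \left(\frac{52}{5} - 4\right) \left(-192\right) = \left(-10\right) 4 \cdot \frac{32}{5} \left(-192\right) = \left(-40\right) \frac{32}{5} \left(-192\right) = \left(-256\right) \left(-192\right) = 49152$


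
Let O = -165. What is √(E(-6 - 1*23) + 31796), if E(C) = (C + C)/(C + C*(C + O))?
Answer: 17*√4098162/193 ≈ 178.31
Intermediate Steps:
E(C) = 2*C/(C + C*(-165 + C)) (E(C) = (C + C)/(C + C*(C - 165)) = (2*C)/(C + C*(-165 + C)) = 2*C/(C + C*(-165 + C)))
√(E(-6 - 1*23) + 31796) = √(2/(-164 + (-6 - 1*23)) + 31796) = √(2/(-164 + (-6 - 23)) + 31796) = √(2/(-164 - 29) + 31796) = √(2/(-193) + 31796) = √(2*(-1/193) + 31796) = √(-2/193 + 31796) = √(6136626/193) = 17*√4098162/193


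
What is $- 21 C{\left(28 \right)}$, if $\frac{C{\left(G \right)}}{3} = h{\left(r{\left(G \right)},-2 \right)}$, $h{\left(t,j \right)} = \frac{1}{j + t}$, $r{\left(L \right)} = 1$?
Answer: $63$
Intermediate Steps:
$C{\left(G \right)} = -3$ ($C{\left(G \right)} = \frac{3}{-2 + 1} = \frac{3}{-1} = 3 \left(-1\right) = -3$)
$- 21 C{\left(28 \right)} = \left(-21\right) \left(-3\right) = 63$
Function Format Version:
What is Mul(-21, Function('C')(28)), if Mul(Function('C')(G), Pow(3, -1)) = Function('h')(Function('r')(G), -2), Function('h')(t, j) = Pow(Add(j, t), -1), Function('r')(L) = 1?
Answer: 63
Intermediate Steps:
Function('C')(G) = -3 (Function('C')(G) = Mul(3, Pow(Add(-2, 1), -1)) = Mul(3, Pow(-1, -1)) = Mul(3, -1) = -3)
Mul(-21, Function('C')(28)) = Mul(-21, -3) = 63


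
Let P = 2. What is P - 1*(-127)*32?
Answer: 4066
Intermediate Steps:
P - 1*(-127)*32 = 2 - 1*(-127)*32 = 2 + 127*32 = 2 + 4064 = 4066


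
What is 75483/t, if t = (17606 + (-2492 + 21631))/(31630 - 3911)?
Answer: 2092313277/36745 ≈ 56941.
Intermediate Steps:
t = 36745/27719 (t = (17606 + 19139)/27719 = 36745*(1/27719) = 36745/27719 ≈ 1.3256)
75483/t = 75483/(36745/27719) = 75483*(27719/36745) = 2092313277/36745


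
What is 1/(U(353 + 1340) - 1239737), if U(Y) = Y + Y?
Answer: -1/1236351 ≈ -8.0883e-7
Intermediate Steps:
U(Y) = 2*Y
1/(U(353 + 1340) - 1239737) = 1/(2*(353 + 1340) - 1239737) = 1/(2*1693 - 1239737) = 1/(3386 - 1239737) = 1/(-1236351) = -1/1236351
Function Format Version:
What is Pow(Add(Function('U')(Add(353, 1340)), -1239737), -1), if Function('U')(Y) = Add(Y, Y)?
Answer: Rational(-1, 1236351) ≈ -8.0883e-7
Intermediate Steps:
Function('U')(Y) = Mul(2, Y)
Pow(Add(Function('U')(Add(353, 1340)), -1239737), -1) = Pow(Add(Mul(2, Add(353, 1340)), -1239737), -1) = Pow(Add(Mul(2, 1693), -1239737), -1) = Pow(Add(3386, -1239737), -1) = Pow(-1236351, -1) = Rational(-1, 1236351)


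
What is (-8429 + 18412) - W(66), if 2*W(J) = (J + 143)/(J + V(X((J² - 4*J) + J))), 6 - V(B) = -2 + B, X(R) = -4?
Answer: 1557139/156 ≈ 9981.7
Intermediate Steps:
V(B) = 8 - B (V(B) = 6 - (-2 + B) = 6 + (2 - B) = 8 - B)
W(J) = (143 + J)/(2*(12 + J)) (W(J) = ((J + 143)/(J + (8 - 1*(-4))))/2 = ((143 + J)/(J + (8 + 4)))/2 = ((143 + J)/(J + 12))/2 = ((143 + J)/(12 + J))/2 = (143 + J)/(2*(12 + J)))
(-8429 + 18412) - W(66) = (-8429 + 18412) - (143 + 66)/(2*(12 + 66)) = 9983 - 209/(2*78) = 9983 - 1*209/156 = 9983 - 209/156 = 1557139/156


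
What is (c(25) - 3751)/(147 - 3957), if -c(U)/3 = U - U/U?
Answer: 3823/3810 ≈ 1.0034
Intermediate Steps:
c(U) = 3 - 3*U (c(U) = -3*(U - U/U) = -3*(U - 1*1) = -3*(U - 1) = -3*(-1 + U) = 3 - 3*U)
(c(25) - 3751)/(147 - 3957) = ((3 - 3*25) - 3751)/(147 - 3957) = ((3 - 75) - 3751)/(-3810) = (-72 - 3751)*(-1/3810) = -3823*(-1/3810) = 3823/3810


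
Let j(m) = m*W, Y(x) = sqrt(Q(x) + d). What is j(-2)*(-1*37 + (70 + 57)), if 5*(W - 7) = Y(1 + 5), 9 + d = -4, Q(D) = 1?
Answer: -1260 - 72*I*sqrt(3) ≈ -1260.0 - 124.71*I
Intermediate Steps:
d = -13 (d = -9 - 4 = -13)
Y(x) = 2*I*sqrt(3) (Y(x) = sqrt(1 - 13) = sqrt(-12) = 2*I*sqrt(3))
W = 7 + 2*I*sqrt(3)/5 (W = 7 + (2*I*sqrt(3))/5 = 7 + 2*I*sqrt(3)/5 ≈ 7.0 + 0.69282*I)
j(m) = m*(7 + 2*I*sqrt(3)/5)
j(-2)*(-1*37 + (70 + 57)) = ((1/5)*(-2)*(35 + 2*I*sqrt(3)))*(-1*37 + (70 + 57)) = (-14 - 4*I*sqrt(3)/5)*(-37 + 127) = (-14 - 4*I*sqrt(3)/5)*90 = -1260 - 72*I*sqrt(3)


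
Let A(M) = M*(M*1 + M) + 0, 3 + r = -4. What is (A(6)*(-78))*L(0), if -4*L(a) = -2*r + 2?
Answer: 22464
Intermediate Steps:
r = -7 (r = -3 - 4 = -7)
L(a) = -4 (L(a) = -(-2*(-7) + 2)/4 = -(14 + 2)/4 = -1/4*16 = -4)
A(M) = 2*M**2 (A(M) = M*(M + M) + 0 = M*(2*M) + 0 = 2*M**2 + 0 = 2*M**2)
(A(6)*(-78))*L(0) = ((2*6**2)*(-78))*(-4) = ((2*36)*(-78))*(-4) = (72*(-78))*(-4) = -5616*(-4) = 22464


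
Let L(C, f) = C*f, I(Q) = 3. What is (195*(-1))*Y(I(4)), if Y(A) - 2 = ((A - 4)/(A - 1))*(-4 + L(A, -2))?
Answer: -1365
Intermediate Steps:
Y(A) = 2 + (-4 + A)*(-4 - 2*A)/(-1 + A) (Y(A) = 2 + ((A - 4)/(A - 1))*(-4 + A*(-2)) = 2 + ((-4 + A)/(-1 + A))*(-4 - 2*A) = 2 + (-4 + A)*(-4 - 2*A)/(-1 + A))
(195*(-1))*Y(I(4)) = (195*(-1))*(2*(7 - 1*3² + 3*3)/(-1 + 3)) = -390*(7 - 1*9 + 9)/2 = -390*(7 - 9 + 9)/2 = -390*7/2 = -195*7 = -1365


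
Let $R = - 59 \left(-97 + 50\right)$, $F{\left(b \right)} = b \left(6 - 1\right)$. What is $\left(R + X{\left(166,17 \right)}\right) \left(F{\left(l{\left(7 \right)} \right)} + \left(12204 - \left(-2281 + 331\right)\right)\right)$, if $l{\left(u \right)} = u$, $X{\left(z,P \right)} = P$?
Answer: $39587310$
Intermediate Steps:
$F{\left(b \right)} = 5 b$ ($F{\left(b \right)} = b 5 = 5 b$)
$R = 2773$ ($R = \left(-59\right) \left(-47\right) = 2773$)
$\left(R + X{\left(166,17 \right)}\right) \left(F{\left(l{\left(7 \right)} \right)} + \left(12204 - \left(-2281 + 331\right)\right)\right) = \left(2773 + 17\right) \left(5 \cdot 7 + \left(12204 - \left(-2281 + 331\right)\right)\right) = 2790 \left(35 + \left(12204 - -1950\right)\right) = 2790 \left(35 + \left(12204 + 1950\right)\right) = 2790 \left(35 + 14154\right) = 2790 \cdot 14189 = 39587310$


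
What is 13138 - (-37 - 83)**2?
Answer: -1262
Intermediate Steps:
13138 - (-37 - 83)**2 = 13138 - 1*(-120)**2 = 13138 - 1*14400 = 13138 - 14400 = -1262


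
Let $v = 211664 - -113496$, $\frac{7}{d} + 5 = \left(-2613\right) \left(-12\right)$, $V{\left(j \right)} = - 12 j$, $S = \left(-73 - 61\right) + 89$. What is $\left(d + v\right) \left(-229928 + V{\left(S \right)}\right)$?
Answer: $- \frac{2338402184615796}{31351} \approx -7.4588 \cdot 10^{10}$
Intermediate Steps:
$S = -45$ ($S = -134 + 89 = -45$)
$d = \frac{7}{31351}$ ($d = \frac{7}{-5 - -31356} = \frac{7}{-5 + 31356} = \frac{7}{31351} \approx 0.00022328$)
$v = 325160$ ($v = 211664 + 113496 = 325160$)
$\left(d + v\right) \left(-229928 + V{\left(S \right)}\right) = \left(\frac{7}{31351} + 325160\right) \left(-229928 - -540\right) = \frac{10194091167 \left(-229928 + 540\right)}{31351} = \frac{10194091167}{31351} \left(-229388\right) = - \frac{2338402184615796}{31351}$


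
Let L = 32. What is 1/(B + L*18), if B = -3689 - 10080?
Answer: -1/13193 ≈ -7.5798e-5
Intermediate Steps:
B = -13769
1/(B + L*18) = 1/(-13769 + 32*18) = 1/(-13769 + 576) = 1/(-13193) = -1/13193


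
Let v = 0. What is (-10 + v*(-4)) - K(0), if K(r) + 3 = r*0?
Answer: -7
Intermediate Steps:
K(r) = -3 (K(r) = -3 + r*0 = -3 + 0 = -3)
(-10 + v*(-4)) - K(0) = (-10 + 0*(-4)) - 1*(-3) = (-10 + 0) + 3 = -10 + 3 = -7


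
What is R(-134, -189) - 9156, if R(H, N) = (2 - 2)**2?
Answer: -9156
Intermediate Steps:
R(H, N) = 0 (R(H, N) = 0**2 = 0)
R(-134, -189) - 9156 = 0 - 9156 = -9156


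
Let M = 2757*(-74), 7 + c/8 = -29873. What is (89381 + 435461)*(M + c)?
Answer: -232535446836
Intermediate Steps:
c = -239040 (c = -56 + 8*(-29873) = -56 - 238984 = -239040)
M = -204018
(89381 + 435461)*(M + c) = (89381 + 435461)*(-204018 - 239040) = 524842*(-443058) = -232535446836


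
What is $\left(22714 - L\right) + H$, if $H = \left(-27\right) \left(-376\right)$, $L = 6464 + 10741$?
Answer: $15661$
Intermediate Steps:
$L = 17205$
$H = 10152$
$\left(22714 - L\right) + H = \left(22714 - 17205\right) + 10152 = 5509 + 10152 = 15661$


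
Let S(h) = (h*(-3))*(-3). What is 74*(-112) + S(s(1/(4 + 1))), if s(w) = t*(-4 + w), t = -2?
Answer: -41098/5 ≈ -8219.6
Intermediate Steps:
s(w) = 8 - 2*w (s(w) = -2*(-4 + w) = 8 - 2*w)
S(h) = 9*h (S(h) = -3*h*(-3) = 9*h)
74*(-112) + S(s(1/(4 + 1))) = 74*(-112) + 9*(8 - 2/(4 + 1)) = -8288 + 9*(8 - 2/5) = -8288 + 9*(8 - 2*⅕) = -8288 + 9*(8 - ⅖) = -8288 + 9*(38/5) = -8288 + 342/5 = -41098/5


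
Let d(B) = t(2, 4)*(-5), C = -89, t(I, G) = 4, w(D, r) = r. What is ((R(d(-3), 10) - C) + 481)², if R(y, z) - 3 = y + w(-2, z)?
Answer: 316969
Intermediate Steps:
d(B) = -20 (d(B) = 4*(-5) = -20)
R(y, z) = 3 + y + z (R(y, z) = 3 + (y + z) = 3 + y + z)
((R(d(-3), 10) - C) + 481)² = (((3 - 20 + 10) - 1*(-89)) + 481)² = ((-7 + 89) + 481)² = (82 + 481)² = 563² = 316969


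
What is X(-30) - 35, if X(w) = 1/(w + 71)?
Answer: -1434/41 ≈ -34.976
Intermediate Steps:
X(w) = 1/(71 + w)
X(-30) - 35 = 1/(71 - 30) - 35 = 1/41 - 35 = -1434/41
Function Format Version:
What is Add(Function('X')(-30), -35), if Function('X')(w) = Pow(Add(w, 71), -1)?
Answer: Rational(-1434, 41) ≈ -34.976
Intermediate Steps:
Function('X')(w) = Pow(Add(71, w), -1)
Add(Function('X')(-30), -35) = Add(Pow(Add(71, -30), -1), -35) = Add(Pow(41, -1), -35) = Add(Rational(1, 41), -35) = Rational(-1434, 41)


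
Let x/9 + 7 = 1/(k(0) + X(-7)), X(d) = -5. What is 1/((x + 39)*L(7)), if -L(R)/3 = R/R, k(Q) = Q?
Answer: 5/387 ≈ 0.012920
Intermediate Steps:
L(R) = -3 (L(R) = -3*R/R = -3*1 = -3)
x = -324/5 (x = -63 + 9/(0 - 5) = -63 + 9/(-5) = -63 + 9*(-⅕) = -63 - 9/5 = -324/5 ≈ -64.800)
1/((x + 39)*L(7)) = 1/((-324/5 + 39)*(-3)) = 1/(-129/5*(-3)) = 1/(387/5) = 5/387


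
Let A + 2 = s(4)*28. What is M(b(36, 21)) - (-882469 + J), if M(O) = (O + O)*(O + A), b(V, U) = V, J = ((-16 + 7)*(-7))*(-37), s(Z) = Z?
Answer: 895312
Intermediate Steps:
J = -2331 (J = -9*(-7)*(-37) = 63*(-37) = -2331)
A = 110 (A = -2 + 4*28 = -2 + 112 = 110)
M(O) = 2*O*(110 + O) (M(O) = (O + O)*(O + 110) = (2*O)*(110 + O) = 2*O*(110 + O))
M(b(36, 21)) - (-882469 + J) = 2*36*(110 + 36) - (-882469 - 2331) = 2*36*146 - 1*(-884800) = 10512 + 884800 = 895312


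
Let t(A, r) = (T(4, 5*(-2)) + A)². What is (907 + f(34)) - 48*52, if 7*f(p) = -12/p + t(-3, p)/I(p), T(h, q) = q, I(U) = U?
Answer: -378025/238 ≈ -1588.3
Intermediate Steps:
t(A, r) = (-10 + A)² (t(A, r) = (5*(-2) + A)² = (-10 + A)²)
f(p) = 157/(7*p) (f(p) = (-12/p + (-10 - 3)²/p)/7 = (-12/p + (-13)²/p)/7 = (-12/p + 169/p)/7 = (157/p)/7 = 157/(7*p))
(907 + f(34)) - 48*52 = (907 + (157/7)/34) - 48*52 = (907 + (157/7)*(1/34)) - 2496 = (907 + 157/238) - 2496 = 216023/238 - 2496 = -378025/238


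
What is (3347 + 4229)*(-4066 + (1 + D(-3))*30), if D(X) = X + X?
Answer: -31940416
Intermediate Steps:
D(X) = 2*X
(3347 + 4229)*(-4066 + (1 + D(-3))*30) = (3347 + 4229)*(-4066 + (1 + 2*(-3))*30) = 7576*(-4066 + (1 - 6)*30) = 7576*(-4066 - 5*30) = 7576*(-4066 - 150) = 7576*(-4216) = -31940416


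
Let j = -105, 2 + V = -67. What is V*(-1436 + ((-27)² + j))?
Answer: 56028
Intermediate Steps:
V = -69 (V = -2 - 67 = -69)
V*(-1436 + ((-27)² + j)) = -69*(-1436 + ((-27)² - 105)) = -69*(-1436 + (729 - 105)) = -69*(-1436 + 624) = -69*(-812) = 56028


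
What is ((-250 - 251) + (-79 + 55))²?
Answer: 275625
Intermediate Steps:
((-250 - 251) + (-79 + 55))² = (-501 - 24)² = (-525)² = 275625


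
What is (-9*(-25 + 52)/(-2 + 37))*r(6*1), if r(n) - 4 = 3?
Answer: -243/5 ≈ -48.600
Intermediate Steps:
r(n) = 7 (r(n) = 4 + 3 = 7)
(-9*(-25 + 52)/(-2 + 37))*r(6*1) = -9*(-25 + 52)/(-2 + 37)*7 = -9/(35/27)*7 = -9/(35*(1/27))*7 = -9/35/27*7 = -9*27/35*7 = -243/35*7 = -243/5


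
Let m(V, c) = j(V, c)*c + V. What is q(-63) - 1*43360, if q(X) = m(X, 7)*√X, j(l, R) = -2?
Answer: -43360 - 231*I*√7 ≈ -43360.0 - 611.17*I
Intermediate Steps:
m(V, c) = V - 2*c (m(V, c) = -2*c + V = V - 2*c)
q(X) = √X*(-14 + X) (q(X) = (X - 2*7)*√X = (X - 14)*√X = (-14 + X)*√X = √X*(-14 + X))
q(-63) - 1*43360 = √(-63)*(-14 - 63) - 1*43360 = (3*I*√7)*(-77) - 43360 = -231*I*√7 - 43360 = -43360 - 231*I*√7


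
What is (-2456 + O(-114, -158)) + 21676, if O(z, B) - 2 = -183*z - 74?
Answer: 40010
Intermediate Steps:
O(z, B) = -72 - 183*z (O(z, B) = 2 + (-183*z - 74) = 2 + (-74 - 183*z) = -72 - 183*z)
(-2456 + O(-114, -158)) + 21676 = (-2456 + (-72 - 183*(-114))) + 21676 = (-2456 + (-72 + 20862)) + 21676 = (-2456 + 20790) + 21676 = 18334 + 21676 = 40010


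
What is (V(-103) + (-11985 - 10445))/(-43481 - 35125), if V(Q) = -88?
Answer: 1251/4367 ≈ 0.28647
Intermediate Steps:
(V(-103) + (-11985 - 10445))/(-43481 - 35125) = (-88 + (-11985 - 10445))/(-43481 - 35125) = (-88 - 22430)/(-78606) = -22518*(-1/78606) = 1251/4367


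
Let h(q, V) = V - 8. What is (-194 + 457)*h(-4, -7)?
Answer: -3945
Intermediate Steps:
h(q, V) = -8 + V
(-194 + 457)*h(-4, -7) = (-194 + 457)*(-8 - 7) = 263*(-15) = -3945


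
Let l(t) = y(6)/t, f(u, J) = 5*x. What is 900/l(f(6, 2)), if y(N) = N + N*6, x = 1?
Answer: 750/7 ≈ 107.14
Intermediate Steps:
f(u, J) = 5 (f(u, J) = 5*1 = 5)
y(N) = 7*N (y(N) = N + 6*N = 7*N)
l(t) = 42/t (l(t) = (7*6)/t = 42/t)
900/l(f(6, 2)) = 900/((42/5)) = 900/((42*(1/5))) = 900/(42/5) = 900*(5/42) = 750/7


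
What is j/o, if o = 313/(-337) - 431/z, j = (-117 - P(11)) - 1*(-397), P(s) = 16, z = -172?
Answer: 15302496/91411 ≈ 167.40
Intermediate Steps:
j = 264 (j = (-117 - 1*16) - 1*(-397) = (-117 - 16) + 397 = -133 + 397 = 264)
o = 91411/57964 (o = 313/(-337) - 431/(-172) = 313*(-1/337) - 431*(-1/172) = -313/337 + 431/172 = 91411/57964 ≈ 1.5770)
j/o = 264/(91411/57964) = 264*(57964/91411) = 15302496/91411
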